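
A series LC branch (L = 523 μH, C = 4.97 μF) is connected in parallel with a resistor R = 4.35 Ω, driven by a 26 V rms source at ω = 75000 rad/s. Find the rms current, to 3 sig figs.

X_L = ωL = 39.2 Ω
X_C = 1/(ωC) = 2.68 Ω
Branch 1: Z₁ = R = 4.35 Ω
Branch 2 (series LC): Z₂ = j(X_L − X_C) = j36.5 Ω
Parallel: Z = Z₁Z₂/(Z₁+Z₂), |Z| = 4.32 Ω, ∠Z = 6.79°
I = V/|Z| = 26/4.32 = 6.02 A

6.02 A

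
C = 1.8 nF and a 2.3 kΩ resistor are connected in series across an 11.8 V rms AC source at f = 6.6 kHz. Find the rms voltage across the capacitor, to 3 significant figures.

ω = 2πf = 41470 rad/s
X_C = 1/(ωC) = 13400 Ω
Z = 2300 − j13400 Ω
|Z| = √(2300² + 13400²) = 13600 Ω
I = V/|Z| = 868 μA
V_C = I·|Z_C| = 0.000868 × 13400 = 11.6 V

11.6 V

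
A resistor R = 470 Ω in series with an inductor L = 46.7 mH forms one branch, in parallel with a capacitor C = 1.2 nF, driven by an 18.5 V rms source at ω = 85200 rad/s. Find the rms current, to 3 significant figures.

X_L = ωL = 3980 Ω
X_C = 1/(ωC) = 9780 Ω
Branch 1 (R+jX_L): Z₁ = 470 + j3980 Ω, |Z₁| = 4010 Ω
Branch 2 (−jX_C): Z₂ = −j9780 Ω
Parallel: Z = Z₁Z₂/(Z₁+Z₂), |Z| = 6730 Ω, ∠Z = 78.6°
I = V/|Z| = 18.5/6730 = 2.75 mA

2.75 mA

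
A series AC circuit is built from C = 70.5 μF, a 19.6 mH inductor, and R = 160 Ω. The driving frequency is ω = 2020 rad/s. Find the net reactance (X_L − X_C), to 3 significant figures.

X_L = ωL = 39.6 Ω
X_C = 1/(ωC) = 7.02 Ω
X = 39.6 − 7.02 = 32.6 Ω

32.6 Ω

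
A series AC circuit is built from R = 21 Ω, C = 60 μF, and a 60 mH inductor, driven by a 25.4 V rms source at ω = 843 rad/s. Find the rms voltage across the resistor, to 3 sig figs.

X_L = ωL = 50.6 Ω
X_C = 1/(ωC) = 19.8 Ω
Net reactance X = X_L − X_C = 30.8 Ω
Z = 21.0 + j30.8 Ω
|Z| = √(21.0² + 30.8²) = 37.3 Ω
I = V/|Z| = 681 mA
V_R = I·|Z_R| = 0.681 × 21.0 = 14.3 V

14.3 V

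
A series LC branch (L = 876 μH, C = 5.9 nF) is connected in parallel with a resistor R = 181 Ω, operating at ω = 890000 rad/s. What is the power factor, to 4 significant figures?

X_L = ωL = 779.6 Ω
X_C = 1/(ωC) = 190.4 Ω
Branch 1: Z₁ = R = 181.0 Ω
Branch 2 (series LC): Z₂ = j(X_L − X_C) = j589.2 Ω
Parallel: Z = Z₁Z₂/(Z₁+Z₂), |Z| = 173.0 Ω, ∠Z = 17.08°
cos φ = cos(17.08°) = 0.9559

0.9559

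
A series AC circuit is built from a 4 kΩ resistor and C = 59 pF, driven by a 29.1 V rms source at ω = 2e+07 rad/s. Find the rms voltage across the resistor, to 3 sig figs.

X_C = 1/(ωC) = 847 Ω
Z = 4000 − j847 Ω
|Z| = √(4000² + 847²) = 4090 Ω
I = V/|Z| = 7.12 mA
V_R = I·|Z_R| = 0.00712 × 4000 = 28.5 V

28.5 V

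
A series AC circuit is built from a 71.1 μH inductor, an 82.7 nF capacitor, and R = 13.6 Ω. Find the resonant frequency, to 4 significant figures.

65.63 kHz

ω₀ = 1/√(LC) = 1/√(7.11e-05 × 8.27e-08) = 412400 rad/s
f₀ = ω₀/(2π) = 65.63 kHz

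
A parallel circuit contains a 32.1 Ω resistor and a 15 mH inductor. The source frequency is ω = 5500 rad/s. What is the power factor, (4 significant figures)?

X_L = ωL = 82.50 Ω
Parallel: admittances add. Y = 1/R + 1/(jωL)
Y = (0.03115 − j0.01212) S
|Y| = 0.03343 S → |Z| = 1/|Y| = 29.92 Ω, ∠Z = −∠Y = 21.26°
cos φ = cos(21.26°) = 0.9319

0.9319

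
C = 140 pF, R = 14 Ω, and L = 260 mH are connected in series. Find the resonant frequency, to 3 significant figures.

ω₀ = 1/√(LC) = 1/√(0.26 × 1.4e-10) = 165700 rad/s
f₀ = ω₀/(2π) = 26.4 kHz

26.4 kHz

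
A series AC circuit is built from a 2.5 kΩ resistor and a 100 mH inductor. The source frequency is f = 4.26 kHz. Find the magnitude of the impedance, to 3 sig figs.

ω = 2πf = 26770 rad/s
X_L = ωL = 2680 Ω
Z = 2500 + j2680 Ω
|Z| = √(2500² + 2680²) = 3660 Ω

3660 Ω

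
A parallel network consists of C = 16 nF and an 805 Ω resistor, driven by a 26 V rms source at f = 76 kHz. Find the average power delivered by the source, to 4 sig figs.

ω = 2πf = 477500 rad/s
X_C = 1/(ωC) = 130.9 Ω
Parallel: admittances add. Y = 1/R + jωC
Y = (0.001242 + j0.007640) S
|Y| = 0.007741 S → |Z| = 1/|Y| = 129.2 Ω, ∠Z = −∠Y = -80.77°
I = V/|Z| = 201.3 mA
P = VI cos φ = 26 × 0.2013 × cos(-80.77°) = 839.8 mW

839.8 mW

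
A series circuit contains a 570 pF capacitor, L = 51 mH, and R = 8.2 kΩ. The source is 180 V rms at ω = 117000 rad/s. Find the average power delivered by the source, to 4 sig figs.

1.786 W

X_L = ωL = 5967 Ω
X_C = 1/(ωC) = 14990 Ω
Net reactance X = X_L − X_C = -9028 Ω
Z = 8200 − j9028 Ω
|Z| = √(8200² + 9028²) = 12200 Ω
∠Z = arctan(-9028/8200) = -47.75°
I = V/|Z| = 14.76 mA
P = VI cos φ = 180 × 0.01476 × cos(-47.75°) = 1.786 W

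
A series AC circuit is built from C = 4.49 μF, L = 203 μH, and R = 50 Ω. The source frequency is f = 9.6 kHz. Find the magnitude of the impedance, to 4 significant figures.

ω = 2πf = 60320 rad/s
X_L = ωL = 12.24 Ω
X_C = 1/(ωC) = 3.692 Ω
Net reactance X = X_L − X_C = 8.552 Ω
Z = 50.00 + j8.552 Ω
|Z| = √(50.00² + 8.552²) = 50.73 Ω

50.73 Ω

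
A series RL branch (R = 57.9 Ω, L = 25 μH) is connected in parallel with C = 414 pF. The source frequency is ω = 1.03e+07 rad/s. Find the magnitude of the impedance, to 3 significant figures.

X_L = ωL = 258 Ω
X_C = 1/(ωC) = 235 Ω
Branch 1 (R+jX_L): Z₁ = 57.9 + j258 Ω, |Z₁| = 264 Ω
Branch 2 (−jX_C): Z₂ = −j235 Ω
Parallel: Z = Z₁Z₂/(Z₁+Z₂), |Z| = 994 Ω, ∠Z = -34.3°

994 Ω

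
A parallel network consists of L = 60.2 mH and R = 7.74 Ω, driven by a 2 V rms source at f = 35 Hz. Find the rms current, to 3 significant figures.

299 mA

ω = 2πf = 219.9 rad/s
X_L = ωL = 13.2 Ω
Parallel: admittances add. Y = 1/R + 1/(jωL)
Y = (0.129 − j0.0755) S
|Y| = 0.150 S → |Z| = 1/|Y| = 6.68 Ω, ∠Z = −∠Y = 30.3°
I = V/|Z| = 2/6.68 = 299 mA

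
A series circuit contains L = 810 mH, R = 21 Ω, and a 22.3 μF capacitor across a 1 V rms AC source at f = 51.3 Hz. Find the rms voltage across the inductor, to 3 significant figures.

ω = 2πf = 322.3 rad/s
X_L = ωL = 261 Ω
X_C = 1/(ωC) = 139 Ω
Net reactance X = X_L − X_C = 122 Ω
Z = 21.0 + j122 Ω
|Z| = √(21.0² + 122²) = 124 Ω
I = V/|Z| = 8.08 mA
V_L = I·|Z_L| = 0.00808 × 261 = 2.11 V

2.11 V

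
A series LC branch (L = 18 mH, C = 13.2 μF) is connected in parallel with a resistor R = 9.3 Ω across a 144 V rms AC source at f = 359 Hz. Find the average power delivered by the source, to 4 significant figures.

ω = 2πf = 2256 rad/s
X_L = ωL = 40.60 Ω
X_C = 1/(ωC) = 33.59 Ω
Branch 1: Z₁ = R = 9.300 Ω
Branch 2 (series LC): Z₂ = j(X_L − X_C) = j7.016 Ω
Parallel: Z = Z₁Z₂/(Z₁+Z₂), |Z| = 5.601 Ω, ∠Z = 52.97°
I = V/|Z| = 25.71 A
P = VI cos φ = 144 × 25.71 × cos(52.97°) = 2.230 kW

2.230 kW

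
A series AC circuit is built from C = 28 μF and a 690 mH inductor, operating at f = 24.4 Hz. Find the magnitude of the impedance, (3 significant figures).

127 Ω

ω = 2πf = 153.3 rad/s
X_L = ωL = 106 Ω
X_C = 1/(ωC) = 233 Ω
Net reactance X = X_L − X_C = -127 Ω
Z = − j127 Ω
|Z| = √(0² + 127²) = 127 Ω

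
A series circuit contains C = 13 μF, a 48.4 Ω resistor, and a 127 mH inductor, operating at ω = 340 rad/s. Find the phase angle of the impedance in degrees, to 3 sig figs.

X_L = ωL = 43.2 Ω
X_C = 1/(ωC) = 226 Ω
Net reactance X = X_L − X_C = -183 Ω
Z = 48.4 − j183 Ω
|Z| = √(48.4² + 183²) = 189 Ω
∠Z = arctan(-183/48.4) = -75.2°

-75.2°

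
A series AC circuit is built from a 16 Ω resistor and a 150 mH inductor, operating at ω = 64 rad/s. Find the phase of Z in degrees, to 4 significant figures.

30.96°

X_L = ωL = 9.600 Ω
Z = 16.00 + j9.600 Ω
|Z| = √(16.00² + 9.600²) = 18.66 Ω
∠Z = arctan(9.600/16.00) = 30.96°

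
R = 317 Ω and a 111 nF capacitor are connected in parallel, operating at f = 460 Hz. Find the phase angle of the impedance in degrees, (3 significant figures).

ω = 2πf = 2890 rad/s
X_C = 1/(ωC) = 3120 Ω
Parallel: admittances add. Y = 1/R + jωC
Y = (0.00315 + j0.000321) S
|Y| = 0.00317 S → |Z| = 1/|Y| = 315 Ω, ∠Z = −∠Y = -5.81°

-5.81°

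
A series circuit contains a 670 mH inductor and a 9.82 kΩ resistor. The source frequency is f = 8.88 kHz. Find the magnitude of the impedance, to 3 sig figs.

ω = 2πf = 55790 rad/s
X_L = ωL = 37400 Ω
Z = 9820 + j37400 Ω
|Z| = √(9820² + 37400²) = 38700 Ω

38700 Ω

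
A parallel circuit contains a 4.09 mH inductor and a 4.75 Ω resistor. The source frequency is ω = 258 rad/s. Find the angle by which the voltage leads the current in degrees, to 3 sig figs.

77.5°

X_L = ωL = 1.06 Ω
Parallel: admittances add. Y = 1/R + 1/(jωL)
Y = (0.211 − j0.948) S
|Y| = 0.971 S → |Z| = 1/|Y| = 1.03 Ω, ∠Z = −∠Y = 77.5°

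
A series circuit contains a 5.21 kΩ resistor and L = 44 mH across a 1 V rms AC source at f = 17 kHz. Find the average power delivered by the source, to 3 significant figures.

ω = 2πf = 106800 rad/s
X_L = ωL = 4700 Ω
Z = 5210 + j4700 Ω
|Z| = √(5210² + 4700²) = 7020 Ω
∠Z = arctan(4700/5210) = 42.1°
I = V/|Z| = 143 μA
P = VI cos φ = 1 × 0.000143 × cos(42.1°) = 106 μW

106 μW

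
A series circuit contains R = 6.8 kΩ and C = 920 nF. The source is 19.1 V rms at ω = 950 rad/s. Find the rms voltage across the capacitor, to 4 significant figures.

3.169 V

X_C = 1/(ωC) = 1144 Ω
Z = 6800 − j1144 Ω
|Z| = √(6800² + 1144²) = 6896 Ω
I = V/|Z| = 2.770 mA
V_C = I·|Z_C| = 0.002770 × 1144 = 3.169 V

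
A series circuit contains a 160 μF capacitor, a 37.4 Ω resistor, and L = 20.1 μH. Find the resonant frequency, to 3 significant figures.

2.81 kHz

ω₀ = 1/√(LC) = 1/√(2.01e-05 × 0.00016) = 17630 rad/s
f₀ = ω₀/(2π) = 2.81 kHz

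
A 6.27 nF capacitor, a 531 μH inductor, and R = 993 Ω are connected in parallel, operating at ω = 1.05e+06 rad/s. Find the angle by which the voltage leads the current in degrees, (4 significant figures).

-78.13°

X_L = ωL = 557.5 Ω
X_C = 1/(ωC) = 151.9 Ω
Parallel: admittances add. Y = 1/R + 1/(jωL) + jωC
Y = (0.001007 + j0.004790) S
|Y| = 0.004895 S → |Z| = 1/|Y| = 204.3 Ω, ∠Z = −∠Y = -78.13°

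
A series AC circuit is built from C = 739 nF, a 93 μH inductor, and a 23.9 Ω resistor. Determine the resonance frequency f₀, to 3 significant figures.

ω₀ = 1/√(LC) = 1/√(9.3e-05 × 7.39e-07) = 120600 rad/s
f₀ = ω₀/(2π) = 19.2 kHz

19.2 kHz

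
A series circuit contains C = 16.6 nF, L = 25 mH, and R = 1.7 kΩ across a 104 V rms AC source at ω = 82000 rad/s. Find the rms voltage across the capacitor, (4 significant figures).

X_L = ωL = 2050 Ω
X_C = 1/(ωC) = 734.6 Ω
Net reactance X = X_L − X_C = 1315 Ω
Z = 1700 + j1315 Ω
|Z| = √(1700² + 1315²) = 2149 Ω
I = V/|Z| = 48.38 mA
V_C = I·|Z_C| = 0.04838 × 734.6 = 35.55 V

35.55 V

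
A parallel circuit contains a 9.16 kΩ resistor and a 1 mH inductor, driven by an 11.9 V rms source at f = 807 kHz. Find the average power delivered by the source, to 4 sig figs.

15.46 mW

ω = 2πf = 5.071e+06 rad/s
X_L = ωL = 5071 Ω
Parallel: admittances add. Y = 1/R + 1/(jωL)
Y = (0.0001092 − j0.0001972) S
|Y| = 0.0002254 S → |Z| = 1/|Y| = 4436 Ω, ∠Z = −∠Y = 61.03°
I = V/|Z| = 2.682 mA
P = VI cos φ = 11.9 × 0.002682 × cos(61.03°) = 15.46 mW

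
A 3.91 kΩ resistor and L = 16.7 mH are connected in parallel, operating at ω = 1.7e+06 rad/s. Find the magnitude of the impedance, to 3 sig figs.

X_L = ωL = 28400 Ω
Parallel: admittances add. Y = 1/R + 1/(jωL)
Y = (0.000256 − j3.52e-05) S
|Y| = 0.000258 S → |Z| = 1/|Y| = 3870 Ω, ∠Z = −∠Y = 7.84°

3870 Ω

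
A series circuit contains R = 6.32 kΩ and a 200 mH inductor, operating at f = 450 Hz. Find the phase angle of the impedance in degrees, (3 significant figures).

5.11°

ω = 2πf = 2827 rad/s
X_L = ωL = 565 Ω
Z = 6320 + j565 Ω
|Z| = √(6320² + 565²) = 6350 Ω
∠Z = arctan(565/6320) = 5.11°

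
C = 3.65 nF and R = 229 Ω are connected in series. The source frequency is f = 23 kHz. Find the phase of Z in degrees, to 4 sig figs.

ω = 2πf = 144500 rad/s
X_C = 1/(ωC) = 1896 Ω
Z = 229.0 − j1896 Ω
|Z| = √(229.0² + 1896²) = 1910 Ω
∠Z = arctan(-1896/229.0) = -83.11°

-83.11°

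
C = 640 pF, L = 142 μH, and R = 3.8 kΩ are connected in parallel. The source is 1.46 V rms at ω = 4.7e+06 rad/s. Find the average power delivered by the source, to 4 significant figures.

X_L = ωL = 667.4 Ω
X_C = 1/(ωC) = 332.4 Ω
Parallel: admittances add. Y = 1/R + 1/(jωL) + jωC
Y = (0.0002632 + j0.001510) S
|Y| = 0.001532 S → |Z| = 1/|Y| = 652.6 Ω, ∠Z = −∠Y = -80.11°
I = V/|Z| = 2.237 mA
P = VI cos φ = 1.46 × 0.002237 × cos(-80.11°) = 560.9 μW

560.9 μW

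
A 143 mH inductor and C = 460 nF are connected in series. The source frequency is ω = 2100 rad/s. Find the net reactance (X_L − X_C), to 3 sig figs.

-735 Ω

X_L = ωL = 300 Ω
X_C = 1/(ωC) = 1040 Ω
X = 300 − 1040 = -735 Ω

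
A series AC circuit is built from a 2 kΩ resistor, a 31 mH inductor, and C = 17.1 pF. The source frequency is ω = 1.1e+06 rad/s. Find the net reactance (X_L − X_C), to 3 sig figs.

X_L = ωL = 34100 Ω
X_C = 1/(ωC) = 53200 Ω
X = 34100 − 53200 = -19100 Ω

-19100 Ω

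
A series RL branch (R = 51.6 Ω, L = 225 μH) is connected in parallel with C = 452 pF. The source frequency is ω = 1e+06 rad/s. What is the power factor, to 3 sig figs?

0.249

X_L = ωL = 225 Ω
X_C = 1/(ωC) = 2210 Ω
Branch 1 (R+jX_L): Z₁ = 51.6 + j225 Ω, |Z₁| = 231 Ω
Branch 2 (−jX_C): Z₂ = −j2210 Ω
Parallel: Z = Z₁Z₂/(Z₁+Z₂), |Z| = 257 Ω, ∠Z = 75.6°
cos φ = cos(75.6°) = 0.249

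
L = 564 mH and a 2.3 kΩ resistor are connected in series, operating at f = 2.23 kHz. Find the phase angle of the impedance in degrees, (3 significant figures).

73.8°

ω = 2πf = 14010 rad/s
X_L = ωL = 7900 Ω
Z = 2300 + j7900 Ω
|Z| = √(2300² + 7900²) = 8230 Ω
∠Z = arctan(7900/2300) = 73.8°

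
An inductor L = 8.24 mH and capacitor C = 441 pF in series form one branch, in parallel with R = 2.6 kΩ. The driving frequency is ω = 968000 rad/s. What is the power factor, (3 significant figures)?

X_L = ωL = 7980 Ω
X_C = 1/(ωC) = 2340 Ω
Branch 1: Z₁ = R = 2600 Ω
Branch 2 (series LC): Z₂ = j(X_L − X_C) = j5630 Ω
Parallel: Z = Z₁Z₂/(Z₁+Z₂), |Z| = 2360 Ω, ∠Z = 24.8°
cos φ = cos(24.8°) = 0.908

0.908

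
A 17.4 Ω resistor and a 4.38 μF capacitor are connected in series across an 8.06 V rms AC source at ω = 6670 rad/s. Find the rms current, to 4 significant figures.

X_C = 1/(ωC) = 34.23 Ω
Z = 17.40 − j34.23 Ω
|Z| = √(17.40² + 34.23²) = 38.40 Ω
I = V/|Z| = 8.06/38.40 = 209.9 mA

209.9 mA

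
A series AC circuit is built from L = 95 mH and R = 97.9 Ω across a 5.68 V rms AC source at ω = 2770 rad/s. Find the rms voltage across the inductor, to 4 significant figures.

X_L = ωL = 263.1 Ω
Z = 97.90 + j263.1 Ω
|Z| = √(97.90² + 263.1²) = 280.8 Ω
I = V/|Z| = 20.23 mA
V_L = I·|Z_L| = 0.02023 × 263.1 = 5.324 V

5.324 V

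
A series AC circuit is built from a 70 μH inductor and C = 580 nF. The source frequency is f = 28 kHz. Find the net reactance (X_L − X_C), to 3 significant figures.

ω = 2πf = 175900 rad/s
X_L = ωL = 12.3 Ω
X_C = 1/(ωC) = 9.80 Ω
X = 12.3 − 9.80 = 2.51 Ω

2.51 Ω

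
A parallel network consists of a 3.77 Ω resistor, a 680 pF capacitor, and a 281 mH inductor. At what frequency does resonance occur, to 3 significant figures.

ω₀ = 1/√(LC) = 1/√(0.281 × 6.8e-10) = 72340 rad/s
f₀ = ω₀/(2π) = 11.5 kHz

11.5 kHz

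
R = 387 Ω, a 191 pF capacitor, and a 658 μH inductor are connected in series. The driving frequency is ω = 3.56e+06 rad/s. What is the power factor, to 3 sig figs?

X_L = ωL = 2340 Ω
X_C = 1/(ωC) = 1470 Ω
Net reactance X = X_L − X_C = 872 Ω
Z = 387 + j872 Ω
|Z| = √(387² + 872²) = 954 Ω
∠Z = arctan(872/387) = 66.1°
cos φ = cos(66.1°) = 0.406

0.406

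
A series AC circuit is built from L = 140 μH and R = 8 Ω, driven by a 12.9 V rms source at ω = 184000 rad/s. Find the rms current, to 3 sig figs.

478 mA

X_L = ωL = 25.8 Ω
Z = 8.00 + j25.8 Ω
|Z| = √(8.00² + 25.8²) = 27.0 Ω
I = V/|Z| = 12.9/27.0 = 478 mA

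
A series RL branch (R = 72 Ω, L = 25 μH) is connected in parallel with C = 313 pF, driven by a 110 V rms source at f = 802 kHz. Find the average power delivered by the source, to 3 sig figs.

ω = 2πf = 5.039e+06 rad/s
X_L = ωL = 126 Ω
X_C = 1/(ωC) = 634 Ω
Branch 1 (R+jX_L): Z₁ = 72.0 + j126 Ω, |Z₁| = 145 Ω
Branch 2 (−jX_C): Z₂ = −j634 Ω
Parallel: Z = Z₁Z₂/(Z₁+Z₂), |Z| = 179 Ω, ∠Z = 52.2°
I = V/|Z| = 614 mA
P = VI cos φ = 110 × 0.614 × cos(52.2°) = 41.4 W

41.4 W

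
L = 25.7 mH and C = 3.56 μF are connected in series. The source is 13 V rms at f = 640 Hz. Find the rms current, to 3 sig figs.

388 mA

ω = 2πf = 4021 rad/s
X_L = ωL = 103 Ω
X_C = 1/(ωC) = 69.9 Ω
Net reactance X = X_L − X_C = 33.5 Ω
Z = j33.5 Ω
|Z| = √(0² + 33.5²) = 33.5 Ω
I = V/|Z| = 13/33.5 = 388 mA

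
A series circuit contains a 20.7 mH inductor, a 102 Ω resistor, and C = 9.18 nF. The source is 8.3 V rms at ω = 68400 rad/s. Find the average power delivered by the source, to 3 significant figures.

X_L = ωL = 1420 Ω
X_C = 1/(ωC) = 1590 Ω
Net reactance X = X_L − X_C = -177 Ω
Z = 102 − j177 Ω
|Z| = √(102² + 177²) = 204 Ω
∠Z = arctan(-177/102) = -60.0°
I = V/|Z| = 40.7 mA
P = VI cos φ = 8.3 × 0.0407 × cos(-60.0°) = 169 mW

169 mW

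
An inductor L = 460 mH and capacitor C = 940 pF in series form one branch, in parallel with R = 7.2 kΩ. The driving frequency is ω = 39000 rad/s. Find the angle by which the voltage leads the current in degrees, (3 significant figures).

-37.6°

X_L = ωL = 17900 Ω
X_C = 1/(ωC) = 27300 Ω
Branch 1: Z₁ = R = 7200 Ω
Branch 2 (series LC): Z₂ = j(X_L − X_C) = −j9340 Ω
Parallel: Z = Z₁Z₂/(Z₁+Z₂), |Z| = 5700 Ω, ∠Z = -37.6°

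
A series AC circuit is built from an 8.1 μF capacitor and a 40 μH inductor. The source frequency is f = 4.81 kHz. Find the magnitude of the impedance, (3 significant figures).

ω = 2πf = 30220 rad/s
X_L = ωL = 1.21 Ω
X_C = 1/(ωC) = 4.08 Ω
Net reactance X = X_L − X_C = -2.88 Ω
Z = − j2.88 Ω
|Z| = √(0² + 2.88²) = 2.88 Ω

2.88 Ω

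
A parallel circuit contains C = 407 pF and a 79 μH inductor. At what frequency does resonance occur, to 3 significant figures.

ω₀ = 1/√(LC) = 1/√(7.9e-05 × 4.07e-10) = 5.577e+06 rad/s
f₀ = ω₀/(2π) = 888 kHz

888 kHz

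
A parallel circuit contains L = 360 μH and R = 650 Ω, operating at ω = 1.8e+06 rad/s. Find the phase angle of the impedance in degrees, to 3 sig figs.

45.1°

X_L = ωL = 648 Ω
Parallel: admittances add. Y = 1/R + 1/(jωL)
Y = (0.00154 − j0.00154) S
|Y| = 0.00218 S → |Z| = 1/|Y| = 459 Ω, ∠Z = −∠Y = 45.1°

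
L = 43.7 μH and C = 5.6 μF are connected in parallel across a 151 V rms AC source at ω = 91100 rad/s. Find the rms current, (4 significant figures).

X_L = ωL = 3.981 Ω
X_C = 1/(ωC) = 1.960 Ω
Parallel: admittances add. Y = 1/(jωL) + jωC
Y = (0 + j0.2590) S
|Y| = 0.2590 S → |Z| = 1/|Y| = 3.861 Ω, ∠Z = −∠Y = -90.00°
I = V/|Z| = 151/3.861 = 39.10 A

39.10 A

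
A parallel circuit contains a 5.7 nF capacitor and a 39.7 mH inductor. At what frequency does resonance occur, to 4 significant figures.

10.58 kHz

ω₀ = 1/√(LC) = 1/√(0.0397 × 5.7e-09) = 66480 rad/s
f₀ = ω₀/(2π) = 10.58 kHz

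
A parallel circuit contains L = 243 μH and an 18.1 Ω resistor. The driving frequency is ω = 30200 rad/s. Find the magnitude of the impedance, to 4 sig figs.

X_L = ωL = 7.339 Ω
Parallel: admittances add. Y = 1/R + 1/(jωL)
Y = (0.05525 − j0.1363) S
|Y| = 0.1470 S → |Z| = 1/|Y| = 6.801 Ω, ∠Z = −∠Y = 67.93°

6.801 Ω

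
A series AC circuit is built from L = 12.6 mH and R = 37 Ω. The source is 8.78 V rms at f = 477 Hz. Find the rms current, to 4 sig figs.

166.1 mA

ω = 2πf = 2997 rad/s
X_L = ωL = 37.76 Ω
Z = 37.00 + j37.76 Ω
|Z| = √(37.00² + 37.76²) = 52.87 Ω
I = V/|Z| = 8.78/52.87 = 166.1 mA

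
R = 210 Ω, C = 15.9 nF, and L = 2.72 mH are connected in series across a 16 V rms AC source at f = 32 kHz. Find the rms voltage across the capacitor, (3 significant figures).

ω = 2πf = 201100 rad/s
X_L = ωL = 547 Ω
X_C = 1/(ωC) = 313 Ω
Net reactance X = X_L − X_C = 234 Ω
Z = 210 + j234 Ω
|Z| = √(210² + 234²) = 314 Ω
I = V/|Z| = 50.9 mA
V_C = I·|Z_C| = 0.0509 × 313 = 15.9 V

15.9 V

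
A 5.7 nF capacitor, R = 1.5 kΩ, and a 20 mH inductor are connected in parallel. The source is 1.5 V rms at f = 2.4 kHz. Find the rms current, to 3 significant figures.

4.95 mA

ω = 2πf = 15080 rad/s
X_L = ωL = 302 Ω
X_C = 1/(ωC) = 11600 Ω
Parallel: admittances add. Y = 1/R + 1/(jωL) + jωC
Y = (0.000667 − j0.00323) S
|Y| = 0.00330 S → |Z| = 1/|Y| = 303 Ω, ∠Z = −∠Y = 78.3°
I = V/|Z| = 1.5/303 = 4.95 mA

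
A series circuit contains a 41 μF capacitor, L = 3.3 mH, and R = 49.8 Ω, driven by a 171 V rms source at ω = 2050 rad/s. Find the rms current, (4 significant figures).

3.416 A

X_L = ωL = 6.765 Ω
X_C = 1/(ωC) = 11.90 Ω
Net reactance X = X_L − X_C = -5.133 Ω
Z = 49.80 − j5.133 Ω
|Z| = √(49.80² + 5.133²) = 50.06 Ω
I = V/|Z| = 171/50.06 = 3.416 A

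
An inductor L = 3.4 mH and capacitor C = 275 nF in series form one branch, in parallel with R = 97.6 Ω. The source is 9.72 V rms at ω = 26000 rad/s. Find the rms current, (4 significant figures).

X_L = ωL = 88.40 Ω
X_C = 1/(ωC) = 139.9 Ω
Branch 1: Z₁ = R = 97.60 Ω
Branch 2 (series LC): Z₂ = j(X_L − X_C) = −j51.46 Ω
Parallel: Z = Z₁Z₂/(Z₁+Z₂), |Z| = 45.52 Ω, ∠Z = -62.20°
I = V/|Z| = 9.72/45.52 = 213.5 mA

213.5 mA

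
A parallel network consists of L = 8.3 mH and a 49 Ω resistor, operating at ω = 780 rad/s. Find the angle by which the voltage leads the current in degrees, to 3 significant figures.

82.5°

X_L = ωL = 6.47 Ω
Parallel: admittances add. Y = 1/R + 1/(jωL)
Y = (0.0204 − j0.154) S
|Y| = 0.156 S → |Z| = 1/|Y| = 6.42 Ω, ∠Z = −∠Y = 82.5°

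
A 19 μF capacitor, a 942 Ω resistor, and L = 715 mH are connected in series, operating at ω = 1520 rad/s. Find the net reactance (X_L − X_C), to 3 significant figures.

1050 Ω

X_L = ωL = 1090 Ω
X_C = 1/(ωC) = 34.6 Ω
X = 1090 − 34.6 = 1050 Ω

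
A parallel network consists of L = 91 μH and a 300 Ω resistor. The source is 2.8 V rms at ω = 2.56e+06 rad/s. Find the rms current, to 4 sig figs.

15.22 mA

X_L = ωL = 233.0 Ω
Parallel: admittances add. Y = 1/R + 1/(jωL)
Y = (0.003333 − j0.004293) S
|Y| = 0.005435 S → |Z| = 1/|Y| = 184.0 Ω, ∠Z = −∠Y = 52.17°
I = V/|Z| = 2.8/184.0 = 15.22 mA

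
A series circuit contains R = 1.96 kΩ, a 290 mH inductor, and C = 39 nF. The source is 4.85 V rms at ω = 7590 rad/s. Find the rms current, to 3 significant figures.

X_L = ωL = 2200 Ω
X_C = 1/(ωC) = 3380 Ω
Net reactance X = X_L − X_C = -1180 Ω
Z = 1960 − j1180 Ω
|Z| = √(1960² + 1180²) = 2290 Ω
I = V/|Z| = 4.85/2290 = 2.12 mA

2.12 mA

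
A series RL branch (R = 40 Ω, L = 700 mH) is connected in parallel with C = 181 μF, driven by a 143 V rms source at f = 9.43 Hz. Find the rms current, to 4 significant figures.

1.741 A

ω = 2πf = 59.25 rad/s
X_L = ωL = 41.48 Ω
X_C = 1/(ωC) = 93.25 Ω
Branch 1 (R+jX_L): Z₁ = 40.00 + j41.48 Ω, |Z₁| = 57.62 Ω
Branch 2 (−jX_C): Z₂ = −j93.25 Ω
Parallel: Z = Z₁Z₂/(Z₁+Z₂), |Z| = 82.13 Ω, ∠Z = 8.346°
I = V/|Z| = 143/82.13 = 1.741 A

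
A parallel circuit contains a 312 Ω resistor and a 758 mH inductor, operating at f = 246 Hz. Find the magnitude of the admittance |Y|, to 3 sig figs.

ω = 2πf = 1546 rad/s
X_L = ωL = 1170 Ω
Parallel: admittances add. Y = 1/R + 1/(jωL)
Y = (0.00321 − j0.000854) S
|Y| = 0.00332 S → |Z| = 1/|Y| = 301 Ω, ∠Z = −∠Y = 14.9°

3.32 mS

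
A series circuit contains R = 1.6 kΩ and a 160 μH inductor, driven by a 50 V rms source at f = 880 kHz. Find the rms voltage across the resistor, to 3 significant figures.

43.8 V

ω = 2πf = 5.529e+06 rad/s
X_L = ωL = 885 Ω
Z = 1600 + j885 Ω
|Z| = √(1600² + 885²) = 1830 Ω
I = V/|Z| = 27.3 mA
V_R = I·|Z_R| = 0.0273 × 1600 = 43.8 V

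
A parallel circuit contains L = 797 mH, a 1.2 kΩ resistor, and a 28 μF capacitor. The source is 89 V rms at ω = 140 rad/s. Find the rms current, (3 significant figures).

X_L = ωL = 112 Ω
X_C = 1/(ωC) = 255 Ω
Parallel: admittances add. Y = 1/R + 1/(jωL) + jωC
Y = (0.000833 − j0.00504) S
|Y| = 0.00511 S → |Z| = 1/|Y| = 196 Ω, ∠Z = −∠Y = 80.6°
I = V/|Z| = 89/196 = 455 mA

455 mA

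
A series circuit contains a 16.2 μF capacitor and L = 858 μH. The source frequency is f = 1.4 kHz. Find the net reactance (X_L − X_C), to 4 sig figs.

0.5299 Ω

ω = 2πf = 8796 rad/s
X_L = ωL = 7.547 Ω
X_C = 1/(ωC) = 7.017 Ω
X = 7.547 − 7.017 = 0.5299 Ω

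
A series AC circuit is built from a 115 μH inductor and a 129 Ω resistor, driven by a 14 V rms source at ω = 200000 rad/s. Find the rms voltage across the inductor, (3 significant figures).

X_L = ωL = 23.0 Ω
Z = 129 + j23.0 Ω
|Z| = √(129² + 23.0²) = 131 Ω
I = V/|Z| = 107 mA
V_L = I·|Z_L| = 0.107 × 23.0 = 2.46 V

2.46 V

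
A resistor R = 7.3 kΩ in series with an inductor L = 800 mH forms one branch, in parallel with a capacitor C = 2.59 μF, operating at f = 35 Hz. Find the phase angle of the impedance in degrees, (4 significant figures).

ω = 2πf = 219.9 rad/s
X_L = ωL = 175.9 Ω
X_C = 1/(ωC) = 1756 Ω
Branch 1 (R+jX_L): Z₁ = 7300 + j175.9 Ω, |Z₁| = 7302 Ω
Branch 2 (−jX_C): Z₂ = −j1756 Ω
Parallel: Z = Z₁Z₂/(Z₁+Z₂), |Z| = 1716 Ω, ∠Z = -76.41°

-76.41°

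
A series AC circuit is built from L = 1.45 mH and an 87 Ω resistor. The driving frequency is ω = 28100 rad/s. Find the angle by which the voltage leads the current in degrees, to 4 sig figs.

25.10°

X_L = ωL = 40.74 Ω
Z = 87.00 + j40.74 Ω
|Z| = √(87.00² + 40.74²) = 96.07 Ω
∠Z = arctan(40.74/87.00) = 25.10°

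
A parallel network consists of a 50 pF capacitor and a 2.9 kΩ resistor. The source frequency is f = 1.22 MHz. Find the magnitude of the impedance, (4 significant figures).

1940 Ω

ω = 2πf = 7.665e+06 rad/s
X_C = 1/(ωC) = 2609 Ω
Parallel: admittances add. Y = 1/R + jωC
Y = (0.0003448 + j0.0003833) S
|Y| = 0.0005156 S → |Z| = 1/|Y| = 1940 Ω, ∠Z = −∠Y = -48.02°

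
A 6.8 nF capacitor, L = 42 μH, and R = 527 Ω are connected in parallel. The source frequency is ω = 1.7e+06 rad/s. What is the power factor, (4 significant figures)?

0.6130

X_L = ωL = 71.40 Ω
X_C = 1/(ωC) = 86.51 Ω
Parallel: admittances add. Y = 1/R + 1/(jωL) + jωC
Y = (0.001898 − j0.002446) S
|Y| = 0.003095 S → |Z| = 1/|Y| = 323.1 Ω, ∠Z = −∠Y = 52.19°
cos φ = cos(52.19°) = 0.6130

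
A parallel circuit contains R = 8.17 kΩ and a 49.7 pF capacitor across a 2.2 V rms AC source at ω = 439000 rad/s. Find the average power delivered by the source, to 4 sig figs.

X_C = 1/(ωC) = 45830 Ω
Parallel: admittances add. Y = 1/R + jωC
Y = (0.0001224 + j2.182e-05) S
|Y| = 0.0001243 S → |Z| = 1/|Y| = 8043 Ω, ∠Z = −∠Y = -10.11°
I = V/|Z| = 273.5 μA
P = VI cos φ = 2.2 × 0.0002735 × cos(-10.11°) = 592.4 μW

592.4 μW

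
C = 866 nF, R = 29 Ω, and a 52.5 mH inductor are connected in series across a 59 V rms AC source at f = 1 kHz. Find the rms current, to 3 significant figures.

ω = 2πf = 6283 rad/s
X_L = ωL = 330 Ω
X_C = 1/(ωC) = 184 Ω
Net reactance X = X_L − X_C = 146 Ω
Z = 29.0 + j146 Ω
|Z| = √(29.0² + 146²) = 149 Ω
I = V/|Z| = 59/149 = 396 mA

396 mA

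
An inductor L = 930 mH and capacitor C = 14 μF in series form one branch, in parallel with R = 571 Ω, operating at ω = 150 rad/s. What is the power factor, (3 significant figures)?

0.508

X_L = ωL = 140 Ω
X_C = 1/(ωC) = 476 Ω
Branch 1: Z₁ = R = 571 Ω
Branch 2 (series LC): Z₂ = j(X_L − X_C) = −j337 Ω
Parallel: Z = Z₁Z₂/(Z₁+Z₂), |Z| = 290 Ω, ∠Z = -59.5°
cos φ = cos(-59.5°) = 0.508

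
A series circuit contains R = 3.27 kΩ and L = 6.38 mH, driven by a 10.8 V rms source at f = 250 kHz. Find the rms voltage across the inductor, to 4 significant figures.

ω = 2πf = 1.571e+06 rad/s
X_L = ωL = 10020 Ω
Z = 3270 + j10020 Ω
|Z| = √(3270² + 10020²) = 10540 Ω
I = V/|Z| = 1.025 mA
V_L = I·|Z_L| = 0.001025 × 10020 = 10.27 V

10.27 V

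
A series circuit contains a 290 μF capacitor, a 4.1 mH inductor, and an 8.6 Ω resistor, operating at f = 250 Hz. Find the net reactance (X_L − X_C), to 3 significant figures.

ω = 2πf = 1571 rad/s
X_L = ωL = 6.44 Ω
X_C = 1/(ωC) = 2.20 Ω
X = 6.44 − 2.20 = 4.25 Ω

4.25 Ω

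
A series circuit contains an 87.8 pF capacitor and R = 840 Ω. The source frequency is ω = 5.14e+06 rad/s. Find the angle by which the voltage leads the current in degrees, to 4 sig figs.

X_C = 1/(ωC) = 2216 Ω
Z = 840.0 − j2216 Ω
|Z| = √(840.0² + 2216²) = 2370 Ω
∠Z = arctan(-2216/840.0) = -69.24°

-69.24°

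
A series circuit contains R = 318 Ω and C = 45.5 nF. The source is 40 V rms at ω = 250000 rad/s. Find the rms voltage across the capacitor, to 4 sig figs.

10.66 V

X_C = 1/(ωC) = 87.91 Ω
Z = 318.0 − j87.91 Ω
|Z| = √(318.0² + 87.91²) = 329.9 Ω
I = V/|Z| = 121.2 mA
V_C = I·|Z_C| = 0.1212 × 87.91 = 10.66 V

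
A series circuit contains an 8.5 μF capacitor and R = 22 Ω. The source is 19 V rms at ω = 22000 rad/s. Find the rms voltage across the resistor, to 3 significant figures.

18.5 V

X_C = 1/(ωC) = 5.35 Ω
Z = 22.0 − j5.35 Ω
|Z| = √(22.0² + 5.35²) = 22.6 Ω
I = V/|Z| = 839 mA
V_R = I·|Z_R| = 0.839 × 22.0 = 18.5 V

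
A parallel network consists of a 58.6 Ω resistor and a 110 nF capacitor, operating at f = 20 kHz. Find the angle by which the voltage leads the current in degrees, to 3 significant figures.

-39.0°

ω = 2πf = 125700 rad/s
X_C = 1/(ωC) = 72.3 Ω
Parallel: admittances add. Y = 1/R + jωC
Y = (0.0171 + j0.0138) S
|Y| = 0.0220 S → |Z| = 1/|Y| = 45.5 Ω, ∠Z = −∠Y = -39.0°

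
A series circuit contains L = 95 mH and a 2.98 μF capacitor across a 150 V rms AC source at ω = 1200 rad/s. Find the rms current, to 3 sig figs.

906 mA

X_L = ωL = 114 Ω
X_C = 1/(ωC) = 280 Ω
Net reactance X = X_L − X_C = -166 Ω
Z = − j166 Ω
|Z| = √(0² + 166²) = 166 Ω
I = V/|Z| = 150/166 = 906 mA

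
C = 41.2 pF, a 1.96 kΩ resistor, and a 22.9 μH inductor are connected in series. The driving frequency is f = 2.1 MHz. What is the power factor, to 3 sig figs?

0.787

ω = 2πf = 1.319e+07 rad/s
X_L = ωL = 302 Ω
X_C = 1/(ωC) = 1840 Ω
Net reactance X = X_L − X_C = -1540 Ω
Z = 1960 − j1540 Ω
|Z| = √(1960² + 1540²) = 2490 Ω
∠Z = arctan(-1540/1960) = -38.1°
cos φ = cos(-38.1°) = 0.787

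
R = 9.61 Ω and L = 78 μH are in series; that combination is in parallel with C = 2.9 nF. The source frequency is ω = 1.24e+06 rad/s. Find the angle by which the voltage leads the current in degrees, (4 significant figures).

X_L = ωL = 96.72 Ω
X_C = 1/(ωC) = 278.1 Ω
Branch 1 (R+jX_L): Z₁ = 9.610 + j96.72 Ω, |Z₁| = 97.20 Ω
Branch 2 (−jX_C): Z₂ = −j278.1 Ω
Parallel: Z = Z₁Z₂/(Z₁+Z₂), |Z| = 148.8 Ω, ∠Z = 81.29°

81.29°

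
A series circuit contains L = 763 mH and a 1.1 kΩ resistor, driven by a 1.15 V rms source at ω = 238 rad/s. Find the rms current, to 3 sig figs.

X_L = ωL = 182 Ω
Z = 1100 + j182 Ω
|Z| = √(1100² + 182²) = 1110 Ω
I = V/|Z| = 1.15/1110 = 1.03 mA

1.03 mA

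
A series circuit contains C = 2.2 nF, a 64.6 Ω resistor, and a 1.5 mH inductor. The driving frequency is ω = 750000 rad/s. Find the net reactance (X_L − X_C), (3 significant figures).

519 Ω

X_L = ωL = 1120 Ω
X_C = 1/(ωC) = 606 Ω
X = 1120 − 606 = 519 Ω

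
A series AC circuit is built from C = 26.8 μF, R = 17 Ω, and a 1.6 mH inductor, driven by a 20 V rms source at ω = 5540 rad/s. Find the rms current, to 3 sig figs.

X_L = ωL = 8.86 Ω
X_C = 1/(ωC) = 6.74 Ω
Net reactance X = X_L − X_C = 2.13 Ω
Z = 17.0 + j2.13 Ω
|Z| = √(17.0² + 2.13²) = 17.1 Ω
I = V/|Z| = 20/17.1 = 1.17 A

1.17 A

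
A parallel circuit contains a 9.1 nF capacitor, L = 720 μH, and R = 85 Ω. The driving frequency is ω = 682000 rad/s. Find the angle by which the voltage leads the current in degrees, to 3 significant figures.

X_L = ωL = 491 Ω
X_C = 1/(ωC) = 161 Ω
Parallel: admittances add. Y = 1/R + 1/(jωL) + jωC
Y = (0.0118 + j0.00417) S
|Y| = 0.0125 S → |Z| = 1/|Y| = 80.1 Ω, ∠Z = −∠Y = -19.5°

-19.5°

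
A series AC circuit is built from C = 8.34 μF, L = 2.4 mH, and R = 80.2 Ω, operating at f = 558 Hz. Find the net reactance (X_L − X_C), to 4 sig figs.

ω = 2πf = 3506 rad/s
X_L = ωL = 8.414 Ω
X_C = 1/(ωC) = 34.20 Ω
X = 8.414 − 34.20 = -25.79 Ω

-25.79 Ω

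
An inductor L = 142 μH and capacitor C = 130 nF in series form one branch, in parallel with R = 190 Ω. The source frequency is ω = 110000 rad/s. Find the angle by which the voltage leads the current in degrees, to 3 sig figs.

X_L = ωL = 15.6 Ω
X_C = 1/(ωC) = 69.9 Ω
Branch 1: Z₁ = R = 190 Ω
Branch 2 (series LC): Z₂ = j(X_L − X_C) = −j54.3 Ω
Parallel: Z = Z₁Z₂/(Z₁+Z₂), |Z| = 52.2 Ω, ∠Z = -74.0°

-74.0°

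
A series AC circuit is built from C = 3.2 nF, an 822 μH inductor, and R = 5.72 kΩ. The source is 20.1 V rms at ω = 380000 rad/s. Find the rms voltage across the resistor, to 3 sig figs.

20.0 V

X_L = ωL = 312 Ω
X_C = 1/(ωC) = 822 Ω
Net reactance X = X_L − X_C = -510 Ω
Z = 5720 − j510 Ω
|Z| = √(5720² + 510²) = 5740 Ω
I = V/|Z| = 3.50 mA
V_R = I·|Z_R| = 0.00350 × 5720 = 20.0 V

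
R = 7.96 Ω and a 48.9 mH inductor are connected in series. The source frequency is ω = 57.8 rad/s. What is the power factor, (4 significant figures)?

X_L = ωL = 2.826 Ω
Z = 7.960 + j2.826 Ω
|Z| = √(7.960² + 2.826²) = 8.447 Ω
∠Z = arctan(2.826/7.960) = 19.55°
cos φ = cos(19.55°) = 0.9424

0.9424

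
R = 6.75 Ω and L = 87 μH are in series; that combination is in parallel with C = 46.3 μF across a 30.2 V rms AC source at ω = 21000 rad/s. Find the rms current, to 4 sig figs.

28.54 A

X_L = ωL = 1.827 Ω
X_C = 1/(ωC) = 1.028 Ω
Branch 1 (R+jX_L): Z₁ = 6.750 + j1.827 Ω, |Z₁| = 6.993 Ω
Branch 2 (−jX_C): Z₂ = −j1.028 Ω
Parallel: Z = Z₁Z₂/(Z₁+Z₂), |Z| = 1.058 Ω, ∠Z = -81.60°
I = V/|Z| = 30.2/1.058 = 28.54 A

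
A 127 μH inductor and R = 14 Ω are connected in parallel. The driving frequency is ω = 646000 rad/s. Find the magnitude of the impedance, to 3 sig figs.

13.8 Ω

X_L = ωL = 82.0 Ω
Parallel: admittances add. Y = 1/R + 1/(jωL)
Y = (0.0714 − j0.0122) S
|Y| = 0.0725 S → |Z| = 1/|Y| = 13.8 Ω, ∠Z = −∠Y = 9.68°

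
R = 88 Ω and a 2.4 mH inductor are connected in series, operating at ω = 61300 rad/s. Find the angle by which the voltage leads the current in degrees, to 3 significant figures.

59.1°

X_L = ωL = 147 Ω
Z = 88.0 + j147 Ω
|Z| = √(88.0² + 147²) = 171 Ω
∠Z = arctan(147/88.0) = 59.1°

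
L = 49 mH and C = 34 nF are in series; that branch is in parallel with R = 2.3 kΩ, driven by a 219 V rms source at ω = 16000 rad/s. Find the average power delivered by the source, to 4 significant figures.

20.85 W

X_L = ωL = 784.0 Ω
X_C = 1/(ωC) = 1838 Ω
Branch 1: Z₁ = R = 2300 Ω
Branch 2 (series LC): Z₂ = j(X_L − X_C) = −j1054 Ω
Parallel: Z = Z₁Z₂/(Z₁+Z₂), |Z| = 958.4 Ω, ∠Z = -65.38°
I = V/|Z| = 228.5 mA
P = VI cos φ = 219 × 0.2285 × cos(-65.38°) = 20.85 W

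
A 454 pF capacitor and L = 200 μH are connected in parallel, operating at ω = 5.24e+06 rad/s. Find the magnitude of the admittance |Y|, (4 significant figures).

X_L = ωL = 1048 Ω
X_C = 1/(ωC) = 420.4 Ω
Parallel: admittances add. Y = 1/(jωL) + jωC
Y = (0 + j0.001425) S
|Y| = 0.001425 S → |Z| = 1/|Y| = 701.9 Ω, ∠Z = −∠Y = -90.00°

1.425 mS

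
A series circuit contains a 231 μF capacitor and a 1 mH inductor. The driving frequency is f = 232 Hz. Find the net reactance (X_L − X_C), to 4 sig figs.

-1.512 Ω

ω = 2πf = 1458 rad/s
X_L = ωL = 1.458 Ω
X_C = 1/(ωC) = 2.970 Ω
X = 1.458 − 2.970 = -1.512 Ω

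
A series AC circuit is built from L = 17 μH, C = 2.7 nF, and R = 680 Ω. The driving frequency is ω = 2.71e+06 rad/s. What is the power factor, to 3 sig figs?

X_L = ωL = 46.1 Ω
X_C = 1/(ωC) = 137 Ω
Net reactance X = X_L − X_C = -90.6 Ω
Z = 680 − j90.6 Ω
|Z| = √(680² + 90.6²) = 686 Ω
∠Z = arctan(-90.6/680) = -7.59°
cos φ = cos(-7.59°) = 0.991

0.991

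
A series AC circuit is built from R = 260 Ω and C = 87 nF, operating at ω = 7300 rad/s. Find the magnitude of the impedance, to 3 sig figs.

1600 Ω

X_C = 1/(ωC) = 1570 Ω
Z = 260 − j1570 Ω
|Z| = √(260² + 1570²) = 1600 Ω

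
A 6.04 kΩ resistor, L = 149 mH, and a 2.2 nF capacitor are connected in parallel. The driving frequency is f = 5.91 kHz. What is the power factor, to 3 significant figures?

0.858

ω = 2πf = 37130 rad/s
X_L = ωL = 5530 Ω
X_C = 1/(ωC) = 12200 Ω
Parallel: admittances add. Y = 1/R + 1/(jωL) + jωC
Y = (0.000166 − j9.9e-05) S
|Y| = 0.000193 S → |Z| = 1/|Y| = 5180 Ω, ∠Z = −∠Y = 30.9°
cos φ = cos(30.9°) = 0.858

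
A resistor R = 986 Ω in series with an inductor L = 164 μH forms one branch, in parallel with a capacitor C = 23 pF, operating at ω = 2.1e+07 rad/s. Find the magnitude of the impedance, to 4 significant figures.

X_L = ωL = 3444 Ω
X_C = 1/(ωC) = 2070 Ω
Branch 1 (R+jX_L): Z₁ = 986.0 + j3444 Ω, |Z₁| = 3582 Ω
Branch 2 (−jX_C): Z₂ = −j2070 Ω
Parallel: Z = Z₁Z₂/(Z₁+Z₂), |Z| = 4386 Ω, ∠Z = -70.30°

4386 Ω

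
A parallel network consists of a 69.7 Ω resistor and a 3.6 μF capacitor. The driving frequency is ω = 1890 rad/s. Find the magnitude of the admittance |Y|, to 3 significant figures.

15.9 mS

X_C = 1/(ωC) = 147 Ω
Parallel: admittances add. Y = 1/R + jωC
Y = (0.0143 + j0.00680) S
|Y| = 0.0159 S → |Z| = 1/|Y| = 63.0 Ω, ∠Z = −∠Y = -25.4°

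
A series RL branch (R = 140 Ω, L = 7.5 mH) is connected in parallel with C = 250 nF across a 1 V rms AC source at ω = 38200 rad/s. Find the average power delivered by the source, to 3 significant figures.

1.38 mW

X_L = ωL = 286 Ω
X_C = 1/(ωC) = 105 Ω
Branch 1 (R+jX_L): Z₁ = 140 + j286 Ω, |Z₁| = 319 Ω
Branch 2 (−jX_C): Z₂ = −j105 Ω
Parallel: Z = Z₁Z₂/(Z₁+Z₂), |Z| = 146 Ω, ∠Z = -78.4°
I = V/|Z| = 6.87 mA
P = VI cos φ = 1 × 0.00687 × cos(-78.4°) = 1.38 mW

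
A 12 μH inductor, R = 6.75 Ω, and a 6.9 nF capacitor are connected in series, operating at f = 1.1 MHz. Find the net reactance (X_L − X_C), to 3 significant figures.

62.0 Ω

ω = 2πf = 6.912e+06 rad/s
X_L = ωL = 82.9 Ω
X_C = 1/(ωC) = 21.0 Ω
X = 82.9 − 21.0 = 62.0 Ω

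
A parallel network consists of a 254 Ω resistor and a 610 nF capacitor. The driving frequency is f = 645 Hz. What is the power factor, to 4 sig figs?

ω = 2πf = 4053 rad/s
X_C = 1/(ωC) = 404.5 Ω
Parallel: admittances add. Y = 1/R + jωC
Y = (0.003937 + j0.002472) S
|Y| = 0.004649 S → |Z| = 1/|Y| = 215.1 Ω, ∠Z = −∠Y = -32.13°
cos φ = cos(-32.13°) = 0.8469

0.8469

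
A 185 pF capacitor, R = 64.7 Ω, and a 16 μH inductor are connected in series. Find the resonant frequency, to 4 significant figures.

2.925 MHz

ω₀ = 1/√(LC) = 1/√(1.6e-05 × 1.85e-10) = 1.838e+07 rad/s
f₀ = ω₀/(2π) = 2.925 MHz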